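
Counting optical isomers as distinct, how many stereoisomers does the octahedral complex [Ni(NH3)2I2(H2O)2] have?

The six octahedral sites form three mutually perpendicular trans pairs.
The distinct arrangements are (5 in all): NH3 trans, I trans, H2O trans; NH3 cis, I cis, H2O trans; NH3 trans, I cis, H2O cis; NH3 cis, I cis, H2O cis (chiral); NH3 cis, I trans, H2O cis.
One of these lacks any improper symmetry element and so occurs as an enantiomeric pair, giving 5 + 1 = 6 stereoisomers in total.

6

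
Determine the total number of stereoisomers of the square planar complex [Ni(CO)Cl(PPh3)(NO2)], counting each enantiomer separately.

3

Working through the distinct placements yields 3 geometric isomers: (CO/NO2 trans, Cl/PPh3 trans); (CO/PPh3 trans, Cl/NO2 trans); (CO/Cl trans, NO2/PPh3 trans).
Each arrangement has an internal mirror plane or centre of symmetry, so none is chiral.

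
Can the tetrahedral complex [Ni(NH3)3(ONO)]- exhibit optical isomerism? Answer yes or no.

no

All four vertices of a tetrahedron are equivalent and mutually adjacent, so cis/trans isomerism cannot arise.
Only one geometric arrangement is possible.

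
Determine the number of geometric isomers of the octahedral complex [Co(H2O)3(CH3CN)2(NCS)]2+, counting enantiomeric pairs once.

3

Systematic placement gives 3 geometric isomers: H2O mer, CH3CN trans; H2O fac, CH3CN cis; H2O mer, CH3CN cis.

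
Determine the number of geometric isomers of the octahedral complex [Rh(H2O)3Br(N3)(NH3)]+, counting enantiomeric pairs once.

4

Working through the distinct placements yields 4 geometric isomers: H2O mer (3 arrangements); H2O fac (chiral).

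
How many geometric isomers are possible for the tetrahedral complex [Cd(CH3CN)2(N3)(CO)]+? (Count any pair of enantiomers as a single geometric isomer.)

Only one geometric arrangement is possible.

1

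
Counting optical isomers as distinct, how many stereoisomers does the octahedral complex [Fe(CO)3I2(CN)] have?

In an octahedral complex each vertex has one trans partner and four cis neighbours.
The distinct arrangements are (3 in all): CO mer, I trans; CO fac, I cis; CO mer, I cis.
Each arrangement has an internal mirror plane or centre of symmetry, so none is chiral.

3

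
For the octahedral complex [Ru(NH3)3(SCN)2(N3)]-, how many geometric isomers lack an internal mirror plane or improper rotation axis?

0

An octahedron has six vertices in three trans pairs; every non-trans pair is cis.
The distinct arrangements are (3 in all): NH3 mer, SCN trans; NH3 fac, SCN cis; NH3 mer, SCN cis.
Each arrangement has an internal mirror plane or centre of symmetry, so none is chiral.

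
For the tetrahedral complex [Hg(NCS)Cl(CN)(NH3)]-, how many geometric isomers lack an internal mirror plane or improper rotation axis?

1

In a tetrahedral complex all four positions are equivalent and every pair of ligands is adjacent — there is no cis/trans distinction.
Only one geometric arrangement is possible; it has no improper symmetry element, so it exists as a pair of enantiomers (2 stereoisomers).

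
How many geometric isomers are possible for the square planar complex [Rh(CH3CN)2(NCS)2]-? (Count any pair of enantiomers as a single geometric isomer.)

2

Systematic placement gives 2 geometric isomers: CH3CN cis; CH3CN trans.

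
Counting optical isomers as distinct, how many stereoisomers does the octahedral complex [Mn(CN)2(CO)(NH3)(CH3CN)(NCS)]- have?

Systematic enumeration (placing each ligand type in turn and discarding arrangements equivalent by rotation or reflection) gives 9 geometric isomers.
Of these, 6 lack any improper symmetry element and so occur as enantiomeric pairs, giving 9 + 6 = 15 stereoisomers in total.

15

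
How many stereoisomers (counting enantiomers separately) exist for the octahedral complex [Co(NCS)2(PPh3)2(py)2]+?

6

Systematic placement gives 5 geometric isomers: NCS trans, PPh3 trans, py trans; NCS trans, PPh3 cis, py cis; NCS cis, PPh3 cis, py trans; NCS cis, PPh3 cis, py cis (chiral); NCS cis, PPh3 trans, py cis.
One of these lacks any improper symmetry element and so occurs as an enantiomeric pair, giving 5 + 1 = 6 stereoisomers in total.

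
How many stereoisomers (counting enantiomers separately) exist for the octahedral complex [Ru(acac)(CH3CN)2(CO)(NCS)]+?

6

The six octahedral sites form three mutually perpendicular trans pairs.
Each acac is bidentate and must span two cis positions.
The distinct arrangements are (4 in all): CH3CN trans; CH3CN cis (3 arrangements, 2 chiral).
Of these, 2 lack any improper symmetry element and so occur as enantiomeric pairs, giving 4 + 2 = 6 stereoisomers in total.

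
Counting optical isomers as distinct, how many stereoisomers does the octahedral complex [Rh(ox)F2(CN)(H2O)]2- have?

6

Each ox is bidentate and must span two cis positions.
The distinct arrangements are (4 in all): F cis (3 arrangements, 2 chiral); F trans.
Of these, 2 lack any improper symmetry element and so occur as enantiomeric pairs, giving 4 + 2 = 6 stereoisomers in total.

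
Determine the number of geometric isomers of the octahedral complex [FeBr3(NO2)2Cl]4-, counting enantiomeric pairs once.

3

Working through the distinct placements yields 3 geometric isomers: Br mer, NO2 trans; Br mer, NO2 cis; Br fac, NO2 cis.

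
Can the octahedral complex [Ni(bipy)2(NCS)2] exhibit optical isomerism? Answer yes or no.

Each bipy is bidentate and must span two cis positions.
Working through the distinct placements yields 2 geometric isomers: NCS trans; NCS cis (chiral).
One of these lacks any improper symmetry element and so occurs as an enantiomeric pair, giving 2 + 1 = 3 stereoisomers in total.

yes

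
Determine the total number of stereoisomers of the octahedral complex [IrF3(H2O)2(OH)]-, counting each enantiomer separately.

3

An octahedron has six vertices in three trans pairs; every non-trans pair is cis.
There are 3 geometric isomers: F mer, H2O cis; F mer, H2O trans; F fac, H2O cis.
Each arrangement has an internal mirror plane or centre of symmetry, so none is chiral.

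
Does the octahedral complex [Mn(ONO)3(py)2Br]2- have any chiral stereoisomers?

no

In an octahedral complex each vertex has one trans partner and four cis neighbours.
The distinct arrangements are (3 in all): ONO mer, py trans; ONO fac, py cis; ONO mer, py cis.
Each arrangement has an internal mirror plane or centre of symmetry, so none is chiral.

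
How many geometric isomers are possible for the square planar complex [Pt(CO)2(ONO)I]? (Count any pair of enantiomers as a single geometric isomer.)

A square has two trans pairs of vertices; adjacent vertices are cis.
Working through the distinct placements yields 2 geometric isomers: CO cis; CO trans.

2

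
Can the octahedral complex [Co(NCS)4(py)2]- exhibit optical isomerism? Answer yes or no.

no

In an octahedral complex each vertex has one trans partner and four cis neighbours.
Systematic placement gives 2 geometric isomers: py trans; py cis.
Each arrangement has an internal mirror plane or centre of symmetry, so none is chiral.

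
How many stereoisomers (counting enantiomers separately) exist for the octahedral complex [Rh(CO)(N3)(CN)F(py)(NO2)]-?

The six octahedral sites form three mutually perpendicular trans pairs.
Placing the ligands in turn and identifying arrangements related by rotation or reflection leaves 15 distinct geometric isomers.
Of these, 15 lack any improper symmetry element and so occur as enantiomeric pairs, giving 15 + 15 = 30 stereoisomers in total.

30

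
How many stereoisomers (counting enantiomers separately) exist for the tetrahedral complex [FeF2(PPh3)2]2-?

1

All four vertices of a tetrahedron are equivalent and mutually adjacent, so cis/trans isomerism cannot arise.
Only one geometric arrangement is possible.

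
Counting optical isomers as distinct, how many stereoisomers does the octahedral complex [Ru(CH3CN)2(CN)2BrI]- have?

8

There are 6 geometric isomers: CH3CN cis, CN cis (3 arrangements, 2 chiral); CH3CN cis, CN trans; CH3CN trans, CN cis; CH3CN trans, CN trans.
Of these, 2 lack any improper symmetry element and so occur as enantiomeric pairs, giving 6 + 2 = 8 stereoisomers in total.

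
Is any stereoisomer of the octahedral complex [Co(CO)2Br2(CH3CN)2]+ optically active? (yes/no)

The distinct arrangements are (5 in all): CO trans, Br trans, CH3CN trans; CO cis, Br trans, CH3CN cis; CO trans, Br cis, CH3CN cis; CO cis, Br cis, CH3CN cis (chiral); CO cis, Br cis, CH3CN trans.
One of these lacks any improper symmetry element and so occurs as an enantiomeric pair, giving 5 + 1 = 6 stereoisomers in total.

yes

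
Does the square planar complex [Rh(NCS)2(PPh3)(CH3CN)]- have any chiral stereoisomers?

A square has two trans pairs of vertices; adjacent vertices are cis.
Systematic placement gives 2 geometric isomers: NCS cis; NCS trans.
Each arrangement has an internal mirror plane or centre of symmetry, so none is chiral.

no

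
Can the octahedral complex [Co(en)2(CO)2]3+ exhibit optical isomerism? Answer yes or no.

yes

Each en is bidentate and must span two cis positions.
There are 2 geometric isomers: CO trans; CO cis (chiral).
One of these lacks any improper symmetry element and so occurs as an enantiomeric pair, giving 2 + 1 = 3 stereoisomers in total.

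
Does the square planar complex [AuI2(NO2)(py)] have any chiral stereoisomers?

no

The distinct arrangements are (2 in all): I cis; I trans.
Each arrangement has an internal mirror plane or centre of symmetry, so none is chiral.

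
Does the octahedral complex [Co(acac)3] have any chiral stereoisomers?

yes

The six octahedral sites form three mutually perpendicular trans pairs.
Each acac is bidentate and must span two cis positions.
Only one geometric arrangement is possible; it has no improper symmetry element, so it exists as a pair of enantiomers (2 stereoisomers).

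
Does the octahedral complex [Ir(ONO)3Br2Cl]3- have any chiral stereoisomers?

Working through the distinct placements yields 3 geometric isomers: ONO mer, Br trans; ONO mer, Br cis; ONO fac, Br cis.
Each arrangement has an internal mirror plane or centre of symmetry, so none is chiral.

no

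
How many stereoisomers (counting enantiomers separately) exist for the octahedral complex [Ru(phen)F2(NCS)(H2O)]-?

6

In an octahedral complex each vertex has one trans partner and four cis neighbours.
Each phen is bidentate and must span two cis positions.
Systematic placement gives 4 geometric isomers: F trans; F cis (3 arrangements, 2 chiral).
Of these, 2 lack any improper symmetry element and so occur as enantiomeric pairs, giving 4 + 2 = 6 stereoisomers in total.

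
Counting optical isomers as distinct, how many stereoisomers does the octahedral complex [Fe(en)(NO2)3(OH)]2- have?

An octahedron has six vertices in three trans pairs; every non-trans pair is cis.
Each en is bidentate and must span two cis positions.
The distinct arrangements are (2 in all): NO2 mer; NO2 fac.
Each arrangement has an internal mirror plane or centre of symmetry, so none is chiral.

2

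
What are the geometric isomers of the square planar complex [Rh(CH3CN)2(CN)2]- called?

cis and trans

In a square planar complex each vertex has one trans partner and two cis neighbours.
Systematic placement gives 2 geometric isomers: CH3CN cis; CH3CN trans.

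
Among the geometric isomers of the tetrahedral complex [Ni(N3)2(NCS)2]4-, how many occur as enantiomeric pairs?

In a tetrahedral complex all four positions are equivalent and every pair of ligands is adjacent — there is no cis/trans distinction.
Only one geometric arrangement is possible.

0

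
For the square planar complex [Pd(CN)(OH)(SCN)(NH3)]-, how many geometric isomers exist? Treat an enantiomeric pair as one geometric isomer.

In a square planar complex each vertex has one trans partner and two cis neighbours.
There are 3 geometric isomers: (CN/OH trans, NH3/SCN trans); (CN/SCN trans, NH3/OH trans); (CN/NH3 trans, OH/SCN trans).

3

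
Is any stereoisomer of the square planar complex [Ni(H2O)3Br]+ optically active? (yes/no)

A square has two trans pairs of vertices; adjacent vertices are cis.
Only one geometric arrangement is possible.

no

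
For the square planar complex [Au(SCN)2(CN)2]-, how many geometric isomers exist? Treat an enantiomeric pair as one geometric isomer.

2

In a square planar complex each vertex has one trans partner and two cis neighbours.
Working through the distinct placements yields 2 geometric isomers: SCN cis; SCN trans.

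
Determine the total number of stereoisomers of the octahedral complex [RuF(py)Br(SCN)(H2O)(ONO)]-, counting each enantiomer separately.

30

An octahedron has six vertices in three trans pairs; every non-trans pair is cis.
Exhaustive case analysis gives 15 geometric isomers.
Of these, 15 lack any improper symmetry element and so occur as enantiomeric pairs, giving 15 + 15 = 30 stereoisomers in total.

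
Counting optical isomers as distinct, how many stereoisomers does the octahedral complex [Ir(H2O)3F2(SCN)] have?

3

An octahedron has six vertices in three trans pairs; every non-trans pair is cis.
The distinct arrangements are (3 in all): H2O mer, F trans; H2O fac, F cis; H2O mer, F cis.
Each arrangement has an internal mirror plane or centre of symmetry, so none is chiral.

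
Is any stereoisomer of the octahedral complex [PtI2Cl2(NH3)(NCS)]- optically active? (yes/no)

There are 6 geometric isomers: I trans, Cl trans; I cis, Cl trans; I cis, Cl cis (3 arrangements, 2 chiral); I trans, Cl cis.
Of these, 2 lack any improper symmetry element and so occur as enantiomeric pairs, giving 6 + 2 = 8 stereoisomers in total.

yes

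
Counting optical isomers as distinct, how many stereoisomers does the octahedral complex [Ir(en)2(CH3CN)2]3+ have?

Each en is bidentate and must span two cis positions.
The distinct arrangements are (2 in all): CH3CN trans; CH3CN cis (chiral).
One of these lacks any improper symmetry element and so occurs as an enantiomeric pair, giving 2 + 1 = 3 stereoisomers in total.

3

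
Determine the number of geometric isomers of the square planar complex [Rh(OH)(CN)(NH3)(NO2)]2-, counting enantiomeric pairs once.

3

Systematic placement gives 3 geometric isomers: (CN/NO2 trans, NH3/OH trans); (CN/OH trans, NH3/NO2 trans); (CN/NH3 trans, NO2/OH trans).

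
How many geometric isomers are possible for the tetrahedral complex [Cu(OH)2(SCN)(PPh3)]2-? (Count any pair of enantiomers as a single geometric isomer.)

In a tetrahedral complex all four positions are equivalent and every pair of ligands is adjacent — there is no cis/trans distinction.
Only one geometric arrangement is possible.

1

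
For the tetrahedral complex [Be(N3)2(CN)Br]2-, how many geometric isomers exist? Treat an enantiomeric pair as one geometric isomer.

1

All four vertices of a tetrahedron are equivalent and mutually adjacent, so cis/trans isomerism cannot arise.
Only one geometric arrangement is possible.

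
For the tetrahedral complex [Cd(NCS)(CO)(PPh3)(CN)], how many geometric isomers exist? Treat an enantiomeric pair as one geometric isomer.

1

All four vertices of a tetrahedron are equivalent and mutually adjacent, so cis/trans isomerism cannot arise.
Only one geometric arrangement is possible; it has no improper symmetry element, so it exists as a pair of enantiomers (2 stereoisomers).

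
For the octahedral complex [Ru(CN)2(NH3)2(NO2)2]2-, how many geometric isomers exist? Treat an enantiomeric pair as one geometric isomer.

An octahedron has six vertices in three trans pairs; every non-trans pair is cis.
Systematic placement gives 5 geometric isomers: CN trans, NH3 trans, NO2 trans; CN trans, NH3 cis, NO2 cis; CN cis, NH3 cis, NO2 trans; CN cis, NH3 cis, NO2 cis (chiral); CN cis, NH3 trans, NO2 cis.

5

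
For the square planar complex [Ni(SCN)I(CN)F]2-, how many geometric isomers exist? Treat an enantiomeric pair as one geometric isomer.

A square has two trans pairs of vertices; adjacent vertices are cis.
Working through the distinct placements yields 3 geometric isomers: (CN/I trans, F/SCN trans); (CN/SCN trans, F/I trans); (CN/F trans, I/SCN trans).

3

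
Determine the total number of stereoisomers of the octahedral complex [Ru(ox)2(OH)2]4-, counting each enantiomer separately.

An octahedron has six vertices in three trans pairs; every non-trans pair is cis.
Each ox is bidentate and must span two cis positions.
The distinct arrangements are (2 in all): OH trans; OH cis (chiral).
One of these lacks any improper symmetry element and so occurs as an enantiomeric pair, giving 2 + 1 = 3 stereoisomers in total.

3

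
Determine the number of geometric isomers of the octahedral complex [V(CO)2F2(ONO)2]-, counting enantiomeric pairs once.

There are 5 geometric isomers: CO trans, F trans, ONO trans; CO trans, F cis, ONO cis; CO cis, F cis, ONO trans; CO cis, F cis, ONO cis (chiral); CO cis, F trans, ONO cis.

5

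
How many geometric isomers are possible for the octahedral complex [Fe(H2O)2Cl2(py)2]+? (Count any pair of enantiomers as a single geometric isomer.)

5

There are 5 geometric isomers: H2O trans, Cl trans, py trans; H2O cis, Cl trans, py cis; H2O cis, Cl cis, py trans; H2O cis, Cl cis, py cis (chiral); H2O trans, Cl cis, py cis.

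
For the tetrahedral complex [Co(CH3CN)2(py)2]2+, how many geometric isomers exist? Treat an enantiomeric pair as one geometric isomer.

In a tetrahedral complex all four positions are equivalent and every pair of ligands is adjacent — there is no cis/trans distinction.
Only one geometric arrangement is possible.

1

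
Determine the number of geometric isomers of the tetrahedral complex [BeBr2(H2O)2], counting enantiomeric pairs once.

All four vertices of a tetrahedron are equivalent and mutually adjacent, so cis/trans isomerism cannot arise.
Only one geometric arrangement is possible.

1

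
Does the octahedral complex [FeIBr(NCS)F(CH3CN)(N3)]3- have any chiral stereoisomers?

An octahedron has six vertices in three trans pairs; every non-trans pair is cis.
Placing the ligands in turn and identifying arrangements related by rotation or reflection leaves 15 distinct geometric isomers.
Of these, 15 lack any improper symmetry element and so occur as enantiomeric pairs, giving 15 + 15 = 30 stereoisomers in total.

yes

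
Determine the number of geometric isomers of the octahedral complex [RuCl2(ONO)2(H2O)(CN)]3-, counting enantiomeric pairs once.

The six octahedral sites form three mutually perpendicular trans pairs.
There are 6 geometric isomers: Cl cis, ONO trans; Cl cis, ONO cis (3 arrangements, 2 chiral); Cl trans, ONO trans; Cl trans, ONO cis.

6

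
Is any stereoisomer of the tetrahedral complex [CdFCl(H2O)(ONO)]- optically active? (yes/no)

yes

In a tetrahedral complex all four positions are equivalent and every pair of ligands is adjacent — there is no cis/trans distinction.
Only one geometric arrangement is possible; it has no improper symmetry element, so it exists as a pair of enantiomers (2 stereoisomers).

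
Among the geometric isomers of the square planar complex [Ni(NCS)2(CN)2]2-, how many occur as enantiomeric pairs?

0

A square has two trans pairs of vertices; adjacent vertices are cis.
There are 2 geometric isomers: NCS cis; NCS trans.
Each arrangement has an internal mirror plane or centre of symmetry, so none is chiral.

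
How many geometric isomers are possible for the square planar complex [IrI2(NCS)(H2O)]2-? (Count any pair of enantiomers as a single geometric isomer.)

2

In a square planar complex each vertex has one trans partner and two cis neighbours.
There are 2 geometric isomers: I cis; I trans.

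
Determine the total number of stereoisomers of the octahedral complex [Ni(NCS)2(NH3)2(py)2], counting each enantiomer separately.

The six octahedral sites form three mutually perpendicular trans pairs.
The distinct arrangements are (5 in all): NCS trans, NH3 trans, py trans; NCS trans, NH3 cis, py cis; NCS cis, NH3 cis, py trans; NCS cis, NH3 cis, py cis (chiral); NCS cis, NH3 trans, py cis.
One of these lacks any improper symmetry element and so occurs as an enantiomeric pair, giving 5 + 1 = 6 stereoisomers in total.

6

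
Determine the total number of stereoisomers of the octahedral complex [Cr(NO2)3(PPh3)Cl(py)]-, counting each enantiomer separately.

5

An octahedron has six vertices in three trans pairs; every non-trans pair is cis.
Systematic placement gives 4 geometric isomers: NO2 mer (3 arrangements); NO2 fac (chiral).
One of these lacks any improper symmetry element and so occurs as an enantiomeric pair, giving 4 + 1 = 5 stereoisomers in total.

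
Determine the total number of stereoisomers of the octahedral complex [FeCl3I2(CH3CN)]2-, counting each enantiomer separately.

3

An octahedron has six vertices in three trans pairs; every non-trans pair is cis.
Working through the distinct placements yields 3 geometric isomers: Cl mer, I trans; Cl fac, I cis; Cl mer, I cis.
Each arrangement has an internal mirror plane or centre of symmetry, so none is chiral.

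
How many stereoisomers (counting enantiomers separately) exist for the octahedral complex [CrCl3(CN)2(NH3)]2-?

An octahedron has six vertices in three trans pairs; every non-trans pair is cis.
Systematic placement gives 3 geometric isomers: Cl mer, CN trans; Cl fac, CN cis; Cl mer, CN cis.
Each arrangement has an internal mirror plane or centre of symmetry, so none is chiral.

3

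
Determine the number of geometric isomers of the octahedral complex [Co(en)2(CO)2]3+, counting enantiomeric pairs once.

Each en is bidentate and must span two cis positions.
There are 2 geometric isomers: CO trans; CO cis (chiral).

2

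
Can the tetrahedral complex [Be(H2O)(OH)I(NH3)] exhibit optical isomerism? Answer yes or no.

All four vertices of a tetrahedron are equivalent and mutually adjacent, so cis/trans isomerism cannot arise.
Only one geometric arrangement is possible; it has no improper symmetry element, so it exists as a pair of enantiomers (2 stereoisomers).

yes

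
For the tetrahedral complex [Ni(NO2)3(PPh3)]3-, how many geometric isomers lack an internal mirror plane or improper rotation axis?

0

In a tetrahedral complex all four positions are equivalent and every pair of ligands is adjacent — there is no cis/trans distinction.
Only one geometric arrangement is possible.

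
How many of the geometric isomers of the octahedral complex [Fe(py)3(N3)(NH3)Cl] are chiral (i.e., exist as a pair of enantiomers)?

An octahedron has six vertices in three trans pairs; every non-trans pair is cis.
Systematic placement gives 4 geometric isomers: py mer (3 arrangements); py fac (chiral).
One of these lacks any improper symmetry element and so occurs as an enantiomeric pair, giving 4 + 1 = 5 stereoisomers in total.

1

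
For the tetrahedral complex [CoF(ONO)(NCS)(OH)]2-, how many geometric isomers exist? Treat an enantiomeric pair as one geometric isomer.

All four vertices of a tetrahedron are equivalent and mutually adjacent, so cis/trans isomerism cannot arise.
Only one geometric arrangement is possible; it has no improper symmetry element, so it exists as a pair of enantiomers (2 stereoisomers).

1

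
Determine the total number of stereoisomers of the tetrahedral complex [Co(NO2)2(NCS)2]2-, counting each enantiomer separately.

In a tetrahedral complex all four positions are equivalent and every pair of ligands is adjacent — there is no cis/trans distinction.
Only one geometric arrangement is possible.

1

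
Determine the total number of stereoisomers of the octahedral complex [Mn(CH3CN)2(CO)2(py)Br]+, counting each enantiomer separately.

8

An octahedron has six vertices in three trans pairs; every non-trans pair is cis.
The distinct arrangements are (6 in all): CH3CN cis, CO cis (3 arrangements, 2 chiral); CH3CN cis, CO trans; CH3CN trans, CO cis; CH3CN trans, CO trans.
Of these, 2 lack any improper symmetry element and so occur as enantiomeric pairs, giving 6 + 2 = 8 stereoisomers in total.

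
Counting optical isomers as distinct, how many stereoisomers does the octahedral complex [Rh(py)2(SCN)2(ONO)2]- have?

6

The six octahedral sites form three mutually perpendicular trans pairs.
Working through the distinct placements yields 5 geometric isomers: py trans, SCN trans, ONO trans; py cis, SCN cis, ONO trans; py trans, SCN cis, ONO cis; py cis, SCN cis, ONO cis (chiral); py cis, SCN trans, ONO cis.
One of these lacks any improper symmetry element and so occurs as an enantiomeric pair, giving 5 + 1 = 6 stereoisomers in total.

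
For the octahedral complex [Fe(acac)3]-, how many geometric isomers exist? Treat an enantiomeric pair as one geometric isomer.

1

In an octahedral complex each vertex has one trans partner and four cis neighbours.
Each acac is bidentate and must span two cis positions.
Only one geometric arrangement is possible; it has no improper symmetry element, so it exists as a pair of enantiomers (2 stereoisomers).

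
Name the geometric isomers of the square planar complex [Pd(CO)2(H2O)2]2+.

cis and trans

In a square planar complex each vertex has one trans partner and two cis neighbours.
Systematic placement gives 2 geometric isomers: CO cis; CO trans.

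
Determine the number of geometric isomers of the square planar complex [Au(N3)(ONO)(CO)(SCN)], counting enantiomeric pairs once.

In a square planar complex each vertex has one trans partner and two cis neighbours.
Working through the distinct placements yields 3 geometric isomers: (CO/ONO trans, N3/SCN trans); (CO/SCN trans, N3/ONO trans); (CO/N3 trans, ONO/SCN trans).

3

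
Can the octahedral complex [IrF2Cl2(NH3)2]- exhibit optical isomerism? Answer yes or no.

Systematic placement gives 5 geometric isomers: F trans, Cl trans, NH3 trans; F cis, Cl trans, NH3 cis; F cis, Cl cis, NH3 trans; F cis, Cl cis, NH3 cis (chiral); F trans, Cl cis, NH3 cis.
One of these lacks any improper symmetry element and so occurs as an enantiomeric pair, giving 5 + 1 = 6 stereoisomers in total.

yes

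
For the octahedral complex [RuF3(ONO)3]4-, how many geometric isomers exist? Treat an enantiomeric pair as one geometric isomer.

2

The six octahedral sites form three mutually perpendicular trans pairs.
Systematic placement gives 2 geometric isomers: F mer; F fac.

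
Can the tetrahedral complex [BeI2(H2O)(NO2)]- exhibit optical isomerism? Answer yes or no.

no

All four vertices of a tetrahedron are equivalent and mutually adjacent, so cis/trans isomerism cannot arise.
Only one geometric arrangement is possible.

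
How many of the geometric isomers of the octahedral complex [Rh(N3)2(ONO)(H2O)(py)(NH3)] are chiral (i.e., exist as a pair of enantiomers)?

6

Exhaustive case analysis gives 9 geometric isomers.
Of these, 6 lack any improper symmetry element and so occur as enantiomeric pairs, giving 9 + 6 = 15 stereoisomers in total.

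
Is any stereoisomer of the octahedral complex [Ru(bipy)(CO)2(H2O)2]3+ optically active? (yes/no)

The six octahedral sites form three mutually perpendicular trans pairs.
Each bipy is bidentate and must span two cis positions.
There are 3 geometric isomers: CO trans, H2O cis; CO cis, H2O cis (chiral); CO cis, H2O trans.
One of these lacks any improper symmetry element and so occurs as an enantiomeric pair, giving 3 + 1 = 4 stereoisomers in total.

yes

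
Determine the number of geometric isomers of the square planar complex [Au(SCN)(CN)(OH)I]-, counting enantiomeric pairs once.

3

Working through the distinct placements yields 3 geometric isomers: (CN/OH trans, I/SCN trans); (CN/SCN trans, I/OH trans); (CN/I trans, OH/SCN trans).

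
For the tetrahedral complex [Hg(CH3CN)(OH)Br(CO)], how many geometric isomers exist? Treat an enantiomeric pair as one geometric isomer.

1

All four vertices of a tetrahedron are equivalent and mutually adjacent, so cis/trans isomerism cannot arise.
Only one geometric arrangement is possible; it has no improper symmetry element, so it exists as a pair of enantiomers (2 stereoisomers).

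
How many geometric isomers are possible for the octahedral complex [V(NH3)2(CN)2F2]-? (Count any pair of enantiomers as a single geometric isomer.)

The distinct arrangements are (5 in all): NH3 trans, CN trans, F trans; NH3 cis, CN trans, F cis; NH3 trans, CN cis, F cis; NH3 cis, CN cis, F cis (chiral); NH3 cis, CN cis, F trans.

5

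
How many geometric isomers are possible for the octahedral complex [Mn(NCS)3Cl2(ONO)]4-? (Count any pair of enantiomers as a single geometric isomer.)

In an octahedral complex each vertex has one trans partner and four cis neighbours.
The distinct arrangements are (3 in all): NCS mer, Cl trans; NCS fac, Cl cis; NCS mer, Cl cis.

3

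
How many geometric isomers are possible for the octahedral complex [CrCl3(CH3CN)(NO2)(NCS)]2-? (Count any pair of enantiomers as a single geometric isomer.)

The six octahedral sites form three mutually perpendicular trans pairs.
The distinct arrangements are (4 in all): Cl mer (3 arrangements); Cl fac (chiral).

4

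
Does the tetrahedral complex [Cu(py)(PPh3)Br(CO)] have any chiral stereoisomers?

All four vertices of a tetrahedron are equivalent and mutually adjacent, so cis/trans isomerism cannot arise.
Only one geometric arrangement is possible; it has no improper symmetry element, so it exists as a pair of enantiomers (2 stereoisomers).

yes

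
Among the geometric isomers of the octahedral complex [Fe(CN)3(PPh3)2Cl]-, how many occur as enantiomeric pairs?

The six octahedral sites form three mutually perpendicular trans pairs.
There are 3 geometric isomers: CN mer, PPh3 trans; CN mer, PPh3 cis; CN fac, PPh3 cis.
Each arrangement has an internal mirror plane or centre of symmetry, so none is chiral.

0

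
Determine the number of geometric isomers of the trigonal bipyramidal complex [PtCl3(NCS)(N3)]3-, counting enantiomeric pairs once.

In a trigonal bipyramid the two axial positions differ from the three equatorial ones.
Systematic placement gives 4 geometric isomers: NCS equatorial, N3 equatorial; NCS equatorial, N3 axial; NCS axial, N3 equatorial; NCS axial, N3 axial.

4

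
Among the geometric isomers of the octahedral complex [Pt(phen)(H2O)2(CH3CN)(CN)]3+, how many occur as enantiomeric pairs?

2

Each phen is bidentate and must span two cis positions.
Systematic placement gives 4 geometric isomers: H2O cis (3 arrangements, 2 chiral); H2O trans.
Of these, 2 lack any improper symmetry element and so occur as enantiomeric pairs, giving 4 + 2 = 6 stereoisomers in total.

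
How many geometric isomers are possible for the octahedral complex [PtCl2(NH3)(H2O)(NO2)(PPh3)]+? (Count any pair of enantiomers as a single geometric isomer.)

9

An octahedron has six vertices in three trans pairs; every non-trans pair is cis.
Systematic enumeration (placing each ligand type in turn and discarding arrangements equivalent by rotation or reflection) gives 9 geometric isomers.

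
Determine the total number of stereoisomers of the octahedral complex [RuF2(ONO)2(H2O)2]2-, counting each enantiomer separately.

In an octahedral complex each vertex has one trans partner and four cis neighbours.
Systematic placement gives 5 geometric isomers: F trans, ONO trans, H2O trans; F trans, ONO cis, H2O cis; F cis, ONO trans, H2O cis; F cis, ONO cis, H2O cis (chiral); F cis, ONO cis, H2O trans.
One of these lacks any improper symmetry element and so occurs as an enantiomeric pair, giving 5 + 1 = 6 stereoisomers in total.

6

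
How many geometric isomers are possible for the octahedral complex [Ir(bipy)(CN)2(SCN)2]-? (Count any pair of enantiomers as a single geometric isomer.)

In an octahedral complex each vertex has one trans partner and four cis neighbours.
Each bipy is bidentate and must span two cis positions.
There are 3 geometric isomers: CN trans, SCN cis; CN cis, SCN cis (chiral); CN cis, SCN trans.

3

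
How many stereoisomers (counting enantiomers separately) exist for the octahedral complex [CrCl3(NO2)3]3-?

2

Working through the distinct placements yields 2 geometric isomers: Cl mer; Cl fac.
Each arrangement has an internal mirror plane or centre of symmetry, so none is chiral.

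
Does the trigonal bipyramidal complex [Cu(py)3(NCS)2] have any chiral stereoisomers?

no

A trigonal bipyramid has two axial and three equatorial sites, which are chemically inequivalent.
There are 3 geometric isomers: NCS both axial; NCS one axial, one equatorial; NCS both equatorial.
Each arrangement has an internal mirror plane or centre of symmetry, so none is chiral.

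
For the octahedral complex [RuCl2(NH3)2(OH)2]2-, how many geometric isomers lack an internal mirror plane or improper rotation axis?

In an octahedral complex each vertex has one trans partner and four cis neighbours.
Working through the distinct placements yields 5 geometric isomers: Cl trans, NH3 trans, OH trans; Cl trans, NH3 cis, OH cis; Cl cis, NH3 cis, OH trans; Cl cis, NH3 cis, OH cis (chiral); Cl cis, NH3 trans, OH cis.
One of these lacks any improper symmetry element and so occurs as an enantiomeric pair, giving 5 + 1 = 6 stereoisomers in total.

1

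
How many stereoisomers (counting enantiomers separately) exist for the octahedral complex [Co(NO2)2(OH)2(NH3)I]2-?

8

In an octahedral complex each vertex has one trans partner and four cis neighbours.
Systematic placement gives 6 geometric isomers: NO2 trans, OH trans; NO2 cis, OH cis (3 arrangements, 2 chiral); NO2 cis, OH trans; NO2 trans, OH cis.
Of these, 2 lack any improper symmetry element and so occur as enantiomeric pairs, giving 6 + 2 = 8 stereoisomers in total.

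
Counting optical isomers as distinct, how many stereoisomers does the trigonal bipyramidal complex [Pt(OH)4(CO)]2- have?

A trigonal bipyramid has two axial and three equatorial sites, which are chemically inequivalent.
Working through the distinct placements yields 2 geometric isomers: CO axial; CO equatorial.
Each arrangement has an internal mirror plane or centre of symmetry, so none is chiral.

2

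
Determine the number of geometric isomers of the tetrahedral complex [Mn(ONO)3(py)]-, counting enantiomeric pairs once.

Only one geometric arrangement is possible.

1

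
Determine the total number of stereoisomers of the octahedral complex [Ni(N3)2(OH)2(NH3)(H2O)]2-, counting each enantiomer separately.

8

In an octahedral complex each vertex has one trans partner and four cis neighbours.
The distinct arrangements are (6 in all): N3 cis, OH trans; N3 cis, OH cis (3 arrangements, 2 chiral); N3 trans, OH trans; N3 trans, OH cis.
Of these, 2 lack any improper symmetry element and so occur as enantiomeric pairs, giving 6 + 2 = 8 stereoisomers in total.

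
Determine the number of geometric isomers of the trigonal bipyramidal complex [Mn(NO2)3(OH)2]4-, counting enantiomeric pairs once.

In a trigonal bipyramid the two axial positions differ from the three equatorial ones.
Working through the distinct placements yields 3 geometric isomers: OH both equatorial; OH one axial, one equatorial; OH both axial.

3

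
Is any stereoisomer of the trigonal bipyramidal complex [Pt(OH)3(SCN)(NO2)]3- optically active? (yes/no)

A trigonal bipyramid has two axial and three equatorial sites, which are chemically inequivalent.
Working through the distinct placements yields 4 geometric isomers: SCN equatorial, NO2 axial; SCN axial, NO2 axial; SCN equatorial, NO2 equatorial; SCN axial, NO2 equatorial.
Each arrangement has an internal mirror plane or centre of symmetry, so none is chiral.

no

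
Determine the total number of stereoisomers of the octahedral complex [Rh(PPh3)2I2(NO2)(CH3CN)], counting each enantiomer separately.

In an octahedral complex each vertex has one trans partner and four cis neighbours.
The distinct arrangements are (6 in all): PPh3 trans, I cis; PPh3 cis, I cis (3 arrangements, 2 chiral); PPh3 trans, I trans; PPh3 cis, I trans.
Of these, 2 lack any improper symmetry element and so occur as enantiomeric pairs, giving 6 + 2 = 8 stereoisomers in total.

8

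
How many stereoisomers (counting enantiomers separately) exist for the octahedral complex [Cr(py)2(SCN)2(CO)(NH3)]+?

In an octahedral complex each vertex has one trans partner and four cis neighbours.
Working through the distinct placements yields 6 geometric isomers: py trans, SCN trans; py cis, SCN cis (3 arrangements, 2 chiral); py trans, SCN cis; py cis, SCN trans.
Of these, 2 lack any improper symmetry element and so occur as enantiomeric pairs, giving 6 + 2 = 8 stereoisomers in total.

8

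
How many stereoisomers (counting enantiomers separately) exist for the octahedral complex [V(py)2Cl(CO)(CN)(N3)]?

15

The six octahedral sites form three mutually perpendicular trans pairs.
Exhaustive case analysis gives 9 geometric isomers.
Of these, 6 lack any improper symmetry element and so occur as enantiomeric pairs, giving 9 + 6 = 15 stereoisomers in total.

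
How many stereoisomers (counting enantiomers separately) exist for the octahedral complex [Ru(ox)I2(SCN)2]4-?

The six octahedral sites form three mutually perpendicular trans pairs.
Each ox is bidentate and must span two cis positions.
Systematic placement gives 3 geometric isomers: I trans, SCN cis; I cis, SCN cis (chiral); I cis, SCN trans.
One of these lacks any improper symmetry element and so occurs as an enantiomeric pair, giving 3 + 1 = 4 stereoisomers in total.

4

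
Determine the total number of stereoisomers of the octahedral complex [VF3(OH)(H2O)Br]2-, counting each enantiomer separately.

5

In an octahedral complex each vertex has one trans partner and four cis neighbours.
Working through the distinct placements yields 4 geometric isomers: F mer (3 arrangements); F fac (chiral).
One of these lacks any improper symmetry element and so occurs as an enantiomeric pair, giving 4 + 1 = 5 stereoisomers in total.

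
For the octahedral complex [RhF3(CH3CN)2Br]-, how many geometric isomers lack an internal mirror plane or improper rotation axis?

The distinct arrangements are (3 in all): F mer, CH3CN cis; F mer, CH3CN trans; F fac, CH3CN cis.
Each arrangement has an internal mirror plane or centre of symmetry, so none is chiral.

0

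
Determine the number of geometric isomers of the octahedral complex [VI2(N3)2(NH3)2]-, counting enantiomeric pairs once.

In an octahedral complex each vertex has one trans partner and four cis neighbours.
Systematic placement gives 5 geometric isomers: I trans, N3 trans, NH3 trans; I trans, N3 cis, NH3 cis; I cis, N3 cis, NH3 trans; I cis, N3 cis, NH3 cis (chiral); I cis, N3 trans, NH3 cis.

5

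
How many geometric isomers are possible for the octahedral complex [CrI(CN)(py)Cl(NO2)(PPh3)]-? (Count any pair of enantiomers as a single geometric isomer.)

15

Systematic enumeration (placing each ligand type in turn and discarding arrangements equivalent by rotation or reflection) gives 15 geometric isomers.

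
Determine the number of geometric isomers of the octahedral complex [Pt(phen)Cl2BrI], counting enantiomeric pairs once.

4

An octahedron has six vertices in three trans pairs; every non-trans pair is cis.
Each phen is bidentate and must span two cis positions.
There are 4 geometric isomers: Cl cis (3 arrangements, 2 chiral); Cl trans.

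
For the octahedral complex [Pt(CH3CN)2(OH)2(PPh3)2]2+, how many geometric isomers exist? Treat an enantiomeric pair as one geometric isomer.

An octahedron has six vertices in three trans pairs; every non-trans pair is cis.
The distinct arrangements are (5 in all): CH3CN trans, OH trans, PPh3 trans; CH3CN trans, OH cis, PPh3 cis; CH3CN cis, OH cis, PPh3 trans; CH3CN cis, OH cis, PPh3 cis (chiral); CH3CN cis, OH trans, PPh3 cis.

5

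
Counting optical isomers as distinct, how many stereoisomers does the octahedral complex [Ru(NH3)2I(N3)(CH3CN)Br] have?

In an octahedral complex each vertex has one trans partner and four cis neighbours.
Placing the ligands in turn and identifying arrangements related by rotation or reflection leaves 9 distinct geometric isomers.
Of these, 6 lack any improper symmetry element and so occur as enantiomeric pairs, giving 9 + 6 = 15 stereoisomers in total.

15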